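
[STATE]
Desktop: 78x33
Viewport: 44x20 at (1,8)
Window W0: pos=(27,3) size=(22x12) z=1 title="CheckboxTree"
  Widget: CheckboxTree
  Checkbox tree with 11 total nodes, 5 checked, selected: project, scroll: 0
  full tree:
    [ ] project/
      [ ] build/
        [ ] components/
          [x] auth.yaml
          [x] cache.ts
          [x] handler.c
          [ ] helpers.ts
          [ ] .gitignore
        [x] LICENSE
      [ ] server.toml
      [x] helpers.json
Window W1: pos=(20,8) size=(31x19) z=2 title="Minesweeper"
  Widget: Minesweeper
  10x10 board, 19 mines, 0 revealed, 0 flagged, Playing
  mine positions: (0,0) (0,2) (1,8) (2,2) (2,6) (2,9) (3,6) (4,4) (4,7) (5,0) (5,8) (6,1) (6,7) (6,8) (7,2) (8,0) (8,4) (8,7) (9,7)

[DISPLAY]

                   ┏━━━━━━━━━━━━━━━━━━━━━━━━
                   ┃ Minesweeper            
                   ┠────────────────────────
                   ┃■■■■■■■■■■              
                   ┃■■■■■■■■■■              
                   ┃■■■■■■■■■■              
                   ┃■■■■■■■■■■              
                   ┃■■■■■■■■■■              
                   ┃■■■■■■■■■■              
                   ┃■■■■■■■■■■              
                   ┃■■■■■■■■■■              
                   ┃■■■■■■■■■■              
                   ┃■■■■■■■■■■              
                   ┃                        
                   ┃                        
                   ┃                        
                   ┃                        
                   ┃                        
                   ┗━━━━━━━━━━━━━━━━━━━━━━━━
                                            


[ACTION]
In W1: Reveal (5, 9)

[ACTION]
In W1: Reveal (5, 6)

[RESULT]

                   ┏━━━━━━━━━━━━━━━━━━━━━━━━
                   ┃ Minesweeper            
                   ┠────────────────────────
                   ┃■■■■■■■■■■              
                   ┃■■■■■■■■■■              
                   ┃■■■■■■■■■■              
                   ┃■■■■■■■■■■              
                   ┃■■■■■■■■■■              
                   ┃■■■■■■2■■2              
                   ┃■■■■■■■■■■              
                   ┃■■■■■■■■■■              
                   ┃■■■■■■■■■■              
                   ┃■■■■■■■■■■              
                   ┃                        
                   ┃                        
                   ┃                        
                   ┃                        
                   ┃                        
                   ┗━━━━━━━━━━━━━━━━━━━━━━━━
                                            


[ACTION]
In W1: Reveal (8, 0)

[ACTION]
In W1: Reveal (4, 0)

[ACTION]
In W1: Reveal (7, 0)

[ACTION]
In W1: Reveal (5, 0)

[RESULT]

                   ┏━━━━━━━━━━━━━━━━━━━━━━━━
                   ┃ Minesweeper            
                   ┠────────────────────────
                   ┃✹■✹■■■■■■■              
                   ┃■■■■■■■■✹■              
                   ┃■■✹■■■✹■■✹              
                   ┃■■■■■■✹■■■              
                   ┃■■■■✹■■✹■■              
                   ┃✹■■■■■2■✹2              
                   ┃■✹■■■■■✹✹■              
                   ┃■■✹■■■■■■■              
                   ┃✹■■■✹■■✹■■              
                   ┃■■■■■■■✹■■              
                   ┃                        
                   ┃                        
                   ┃                        
                   ┃                        
                   ┃                        
                   ┗━━━━━━━━━━━━━━━━━━━━━━━━
                                            


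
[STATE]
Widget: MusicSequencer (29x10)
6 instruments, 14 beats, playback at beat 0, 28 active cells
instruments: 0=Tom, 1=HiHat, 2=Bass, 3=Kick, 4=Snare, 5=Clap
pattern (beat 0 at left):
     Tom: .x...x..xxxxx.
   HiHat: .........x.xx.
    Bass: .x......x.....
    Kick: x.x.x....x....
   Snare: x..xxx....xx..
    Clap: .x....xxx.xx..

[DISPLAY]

      ▼1234567890123         
   Tom·█···█··█████·         
 HiHat·········█·██·         
  Bass·█······█·····         
  Kick█·█·█····█····         
 Snare█··███····██··         
  Clap·█····███·██··         
                             
                             
                             


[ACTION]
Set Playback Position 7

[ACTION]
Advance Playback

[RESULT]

      01234567▼90123         
   Tom·█···█··█████·         
 HiHat·········█·██·         
  Bass·█······█·····         
  Kick█·█·█····█····         
 Snare█··███····██··         
  Clap·█····███·██··         
                             
                             
                             


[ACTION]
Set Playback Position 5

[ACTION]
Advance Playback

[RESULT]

      012345▼7890123         
   Tom·█···█··█████·         
 HiHat·········█·██·         
  Bass·█······█·····         
  Kick█·█·█····█····         
 Snare█··███····██··         
  Clap·█····███·██··         
                             
                             
                             


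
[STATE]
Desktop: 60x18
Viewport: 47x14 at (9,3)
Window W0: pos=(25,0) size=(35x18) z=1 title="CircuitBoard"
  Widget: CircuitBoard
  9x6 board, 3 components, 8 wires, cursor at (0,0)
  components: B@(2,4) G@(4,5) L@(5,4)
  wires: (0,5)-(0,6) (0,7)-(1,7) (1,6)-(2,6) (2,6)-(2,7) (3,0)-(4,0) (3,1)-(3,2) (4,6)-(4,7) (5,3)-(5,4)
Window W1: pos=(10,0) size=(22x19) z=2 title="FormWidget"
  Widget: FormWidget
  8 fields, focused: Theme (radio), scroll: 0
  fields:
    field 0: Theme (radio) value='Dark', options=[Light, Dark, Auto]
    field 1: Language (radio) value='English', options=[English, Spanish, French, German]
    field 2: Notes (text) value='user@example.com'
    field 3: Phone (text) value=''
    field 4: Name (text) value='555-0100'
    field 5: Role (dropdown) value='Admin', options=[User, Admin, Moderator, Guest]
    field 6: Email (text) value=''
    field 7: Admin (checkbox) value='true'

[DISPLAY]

 ┃> Theme:      ( ) Li┃ 2 3 4 5 6 7 8          
 ┃  Language:   (●) En┃                  · ─ · 
 ┃  Notes:      [user]┃                        
 ┃  Phone:      [    ]┃                      · 
 ┃  Name:       [555-]┃                      │ 
 ┃  Role:       [Adm▼]┃              B       · 
 ┃  Email:      [    ]┃                        
 ┃  Admin:      [x]   ┃  · ─ ·                 
 ┃                    ┃                        
 ┃                    ┃                  G   · 
 ┃                    ┃                        
 ┃                    ┃          · ─ L         
 ┃                    ┃: (0,0)                 
 ┃                    ┃                        


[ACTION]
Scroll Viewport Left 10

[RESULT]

          ┃> Theme:      ( ) Li┃ 2 3 4 5 6 7 8 
          ┃  Language:   (●) En┃               
          ┃  Notes:      [user]┃               
          ┃  Phone:      [    ]┃               
          ┃  Name:       [555-]┃               
          ┃  Role:       [Adm▼]┃              B
          ┃  Email:      [    ]┃               
          ┃  Admin:      [x]   ┃  · ─ ·        
          ┃                    ┃               
          ┃                    ┃               
          ┃                    ┃               
          ┃                    ┃          · ─ L
          ┃                    ┃: (0,0)        
          ┃                    ┃               


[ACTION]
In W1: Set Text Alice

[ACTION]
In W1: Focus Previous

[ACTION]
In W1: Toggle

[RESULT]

          ┃  Theme:      ( ) Li┃ 2 3 4 5 6 7 8 
          ┃  Language:   (●) En┃               
          ┃  Notes:      [user]┃               
          ┃  Phone:      [    ]┃               
          ┃  Name:       [555-]┃               
          ┃  Role:       [Adm▼]┃              B
          ┃  Email:      [    ]┃               
          ┃> Admin:      [ ]   ┃  · ─ ·        
          ┃                    ┃               
          ┃                    ┃               
          ┃                    ┃               
          ┃                    ┃          · ─ L
          ┃                    ┃: (0,0)        
          ┃                    ┃               


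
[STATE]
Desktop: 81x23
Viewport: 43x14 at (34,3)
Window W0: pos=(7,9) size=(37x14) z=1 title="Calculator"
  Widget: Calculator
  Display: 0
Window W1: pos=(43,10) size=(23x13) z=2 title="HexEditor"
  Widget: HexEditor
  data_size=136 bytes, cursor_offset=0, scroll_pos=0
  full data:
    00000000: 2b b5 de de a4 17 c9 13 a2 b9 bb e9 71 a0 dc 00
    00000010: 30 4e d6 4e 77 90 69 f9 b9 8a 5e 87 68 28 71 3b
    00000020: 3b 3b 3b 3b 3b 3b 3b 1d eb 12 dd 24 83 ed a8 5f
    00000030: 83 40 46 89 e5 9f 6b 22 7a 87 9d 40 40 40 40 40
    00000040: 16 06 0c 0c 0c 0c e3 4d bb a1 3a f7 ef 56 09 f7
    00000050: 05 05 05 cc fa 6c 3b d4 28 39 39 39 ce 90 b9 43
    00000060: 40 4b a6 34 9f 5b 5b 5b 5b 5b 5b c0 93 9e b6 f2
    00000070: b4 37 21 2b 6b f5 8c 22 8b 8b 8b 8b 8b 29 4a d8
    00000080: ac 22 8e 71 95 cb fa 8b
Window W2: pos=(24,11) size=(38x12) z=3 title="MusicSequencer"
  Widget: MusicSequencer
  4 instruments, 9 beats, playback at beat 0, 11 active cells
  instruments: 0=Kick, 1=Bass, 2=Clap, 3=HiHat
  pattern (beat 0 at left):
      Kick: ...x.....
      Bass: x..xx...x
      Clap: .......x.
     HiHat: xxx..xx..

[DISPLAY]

                                           
                                           
                                           
                                           
                                           
                                           
━━━━━━━━━┓                                 
         ┏━━━━━━━━━━━━━━━━━━━━━┓           
━━━━━━━━━━━━━━━━━━━━━━━━━━━┓   ┃           
uencer                     ┃───┨           
───────────────────────────┨ de┃           
345678                     ┃ 4e┃           
█·····                     ┃ 3b┃           
██···█                     ┃ 89┃           


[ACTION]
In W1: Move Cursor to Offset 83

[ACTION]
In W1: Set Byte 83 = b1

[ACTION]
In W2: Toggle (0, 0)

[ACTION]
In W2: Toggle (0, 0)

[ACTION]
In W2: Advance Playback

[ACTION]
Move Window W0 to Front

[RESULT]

                                           
                                           
                                           
                                           
                                           
                                           
━━━━━━━━━┓                                 
         ┃━━━━━━━━━━━━━━━━━━━━━┓           
─────────┨━━━━━━━━━━━━━━━━━┓   ┃           
        0┃                 ┃───┨           
         ┃─────────────────┨ de┃           
         ┃                 ┃ 4e┃           
         ┃                 ┃ 3b┃           
         ┃                 ┃ 89┃           


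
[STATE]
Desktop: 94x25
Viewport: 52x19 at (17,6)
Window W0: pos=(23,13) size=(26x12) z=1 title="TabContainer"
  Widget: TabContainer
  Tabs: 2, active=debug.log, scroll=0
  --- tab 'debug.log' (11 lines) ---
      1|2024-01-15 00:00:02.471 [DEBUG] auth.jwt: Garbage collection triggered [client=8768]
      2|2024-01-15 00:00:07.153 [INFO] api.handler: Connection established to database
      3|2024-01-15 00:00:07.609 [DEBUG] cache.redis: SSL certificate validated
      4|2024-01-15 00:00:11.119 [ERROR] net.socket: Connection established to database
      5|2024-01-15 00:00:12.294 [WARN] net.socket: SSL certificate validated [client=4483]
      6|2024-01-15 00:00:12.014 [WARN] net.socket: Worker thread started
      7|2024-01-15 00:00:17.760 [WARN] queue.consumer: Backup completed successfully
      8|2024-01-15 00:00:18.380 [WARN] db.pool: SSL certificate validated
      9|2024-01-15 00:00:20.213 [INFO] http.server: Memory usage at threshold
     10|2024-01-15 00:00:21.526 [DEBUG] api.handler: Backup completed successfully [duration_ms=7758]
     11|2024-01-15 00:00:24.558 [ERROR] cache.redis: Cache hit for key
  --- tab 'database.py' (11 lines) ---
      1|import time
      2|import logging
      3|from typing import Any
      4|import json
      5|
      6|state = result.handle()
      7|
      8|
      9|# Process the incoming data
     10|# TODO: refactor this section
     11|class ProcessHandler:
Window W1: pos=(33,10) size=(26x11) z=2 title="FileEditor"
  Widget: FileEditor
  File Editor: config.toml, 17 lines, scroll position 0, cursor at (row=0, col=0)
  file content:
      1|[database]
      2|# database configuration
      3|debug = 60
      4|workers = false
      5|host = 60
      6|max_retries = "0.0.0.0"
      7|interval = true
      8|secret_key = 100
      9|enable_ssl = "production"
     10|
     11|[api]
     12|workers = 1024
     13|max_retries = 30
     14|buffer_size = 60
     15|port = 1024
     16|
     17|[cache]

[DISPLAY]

                                                    
                                                    
                                                    
                                                    
                ┏━━━━━━━━━━━━━━━━━━━━━━━━┓          
                ┃ FileEditor             ┃          
                ┠────────────────────────┨          
      ┏━━━━━━━━━┃█database]             ▲┃          
      ┃ TabConta┃# database configuratio█┃          
      ┠─────────┃debug = 60             ░┃          
      ┃[debug.lo┃workers = false        ░┃          
      ┃─────────┃host = 60              ░┃          
      ┃2024-01-1┃max_retries = "0.0.0.0"░┃          
      ┃2024-01-1┃interval = true        ▼┃          
      ┃2024-01-1┗━━━━━━━━━━━━━━━━━━━━━━━━┛          
      ┃2024-01-15 00:00:11.119 ┃                    
      ┃2024-01-15 00:00:12.294 ┃                    
      ┃2024-01-15 00:00:12.014 ┃                    
      ┗━━━━━━━━━━━━━━━━━━━━━━━━┛                    


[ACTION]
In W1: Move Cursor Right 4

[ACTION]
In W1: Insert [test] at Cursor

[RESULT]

                                                    
                                                    
                                                    
                                                    
                ┏━━━━━━━━━━━━━━━━━━━━━━━━┓          
                ┃ FileEditor             ┃          
                ┠────────────────────────┨          
      ┏━━━━━━━━━┃[dattest█base]         ▲┃          
      ┃ TabConta┃# database configuratio█┃          
      ┠─────────┃debug = 60             ░┃          
      ┃[debug.lo┃workers = false        ░┃          
      ┃─────────┃host = 60              ░┃          
      ┃2024-01-1┃max_retries = "0.0.0.0"░┃          
      ┃2024-01-1┃interval = true        ▼┃          
      ┃2024-01-1┗━━━━━━━━━━━━━━━━━━━━━━━━┛          
      ┃2024-01-15 00:00:11.119 ┃                    
      ┃2024-01-15 00:00:12.294 ┃                    
      ┃2024-01-15 00:00:12.014 ┃                    
      ┗━━━━━━━━━━━━━━━━━━━━━━━━┛                    


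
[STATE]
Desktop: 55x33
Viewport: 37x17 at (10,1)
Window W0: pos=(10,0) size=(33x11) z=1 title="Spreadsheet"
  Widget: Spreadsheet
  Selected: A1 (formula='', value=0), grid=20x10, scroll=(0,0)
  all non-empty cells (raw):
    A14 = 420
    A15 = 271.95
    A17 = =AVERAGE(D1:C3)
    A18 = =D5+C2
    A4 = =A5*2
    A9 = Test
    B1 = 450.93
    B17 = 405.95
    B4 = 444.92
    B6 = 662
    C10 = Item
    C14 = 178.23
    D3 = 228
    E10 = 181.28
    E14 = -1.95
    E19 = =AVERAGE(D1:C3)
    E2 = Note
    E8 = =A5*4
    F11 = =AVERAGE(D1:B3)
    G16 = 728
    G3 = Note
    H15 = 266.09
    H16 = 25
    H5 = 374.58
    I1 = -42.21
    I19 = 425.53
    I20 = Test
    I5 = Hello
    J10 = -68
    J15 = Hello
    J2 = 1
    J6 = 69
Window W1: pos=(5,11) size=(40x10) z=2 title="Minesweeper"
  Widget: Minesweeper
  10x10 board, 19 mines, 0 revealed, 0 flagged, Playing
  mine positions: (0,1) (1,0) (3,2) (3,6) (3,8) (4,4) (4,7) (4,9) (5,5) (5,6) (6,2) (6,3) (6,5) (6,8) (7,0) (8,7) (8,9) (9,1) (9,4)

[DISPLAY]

┃ Spreadsheet                   ┃    
┠───────────────────────────────┨    
┃A1:                            ┃    
┃       A       B       C       ┃    
┃-------------------------------┃    
┃  1      [0]  450.93       0   ┃    
┃  2        0       0       0   ┃    
┃  3        0       0       0   ┃    
┃  4        0  444.92       0   ┃    
┗━━━━━━━━━━━━━━━━━━━━━━━━━━━━━━━┛    
━━━━━━━━━━━━━━━━━━━━━━━━━━━━━━━━━━┓  
esweeper                          ┃  
──────────────────────────────────┨  
■■■■■■                            ┃  
■■■■■■                            ┃  
■■■■■■                            ┃  
■■■■■■                            ┃  


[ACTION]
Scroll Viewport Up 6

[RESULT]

┏━━━━━━━━━━━━━━━━━━━━━━━━━━━━━━━┓    
┃ Spreadsheet                   ┃    
┠───────────────────────────────┨    
┃A1:                            ┃    
┃       A       B       C       ┃    
┃-------------------------------┃    
┃  1      [0]  450.93       0   ┃    
┃  2        0       0       0   ┃    
┃  3        0       0       0   ┃    
┃  4        0  444.92       0   ┃    
┗━━━━━━━━━━━━━━━━━━━━━━━━━━━━━━━┛    
━━━━━━━━━━━━━━━━━━━━━━━━━━━━━━━━━━┓  
esweeper                          ┃  
──────────────────────────────────┨  
■■■■■■                            ┃  
■■■■■■                            ┃  
■■■■■■                            ┃  


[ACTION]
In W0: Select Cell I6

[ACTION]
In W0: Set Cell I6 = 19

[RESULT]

┏━━━━━━━━━━━━━━━━━━━━━━━━━━━━━━━┓    
┃ Spreadsheet                   ┃    
┠───────────────────────────────┨    
┃I6: 19                         ┃    
┃       A       B       C       ┃    
┃-------------------------------┃    
┃  1        0  450.93       0   ┃    
┃  2        0       0       0   ┃    
┃  3        0       0       0   ┃    
┃  4        0  444.92       0   ┃    
┗━━━━━━━━━━━━━━━━━━━━━━━━━━━━━━━┛    
━━━━━━━━━━━━━━━━━━━━━━━━━━━━━━━━━━┓  
esweeper                          ┃  
──────────────────────────────────┨  
■■■■■■                            ┃  
■■■■■■                            ┃  
■■■■■■                            ┃  


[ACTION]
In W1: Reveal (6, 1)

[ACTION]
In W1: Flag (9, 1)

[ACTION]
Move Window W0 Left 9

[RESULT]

━━━━━━━━━━━━━━━━━━━━━━━┓             
heet                   ┃             
───────────────────────┨             
                       ┃             
       B       C       ┃             
-----------------------┃             
   0  450.93       0   ┃             
   0       0       0   ┃             
   0       0       0   ┃             
   0  444.92       0   ┃             
━━━━━━━━━━━━━━━━━━━━━━━┛             
━━━━━━━━━━━━━━━━━━━━━━━━━━━━━━━━━━┓  
esweeper                          ┃  
──────────────────────────────────┨  
■■■■■■                            ┃  
■■■■■■                            ┃  
■■■■■■                            ┃  


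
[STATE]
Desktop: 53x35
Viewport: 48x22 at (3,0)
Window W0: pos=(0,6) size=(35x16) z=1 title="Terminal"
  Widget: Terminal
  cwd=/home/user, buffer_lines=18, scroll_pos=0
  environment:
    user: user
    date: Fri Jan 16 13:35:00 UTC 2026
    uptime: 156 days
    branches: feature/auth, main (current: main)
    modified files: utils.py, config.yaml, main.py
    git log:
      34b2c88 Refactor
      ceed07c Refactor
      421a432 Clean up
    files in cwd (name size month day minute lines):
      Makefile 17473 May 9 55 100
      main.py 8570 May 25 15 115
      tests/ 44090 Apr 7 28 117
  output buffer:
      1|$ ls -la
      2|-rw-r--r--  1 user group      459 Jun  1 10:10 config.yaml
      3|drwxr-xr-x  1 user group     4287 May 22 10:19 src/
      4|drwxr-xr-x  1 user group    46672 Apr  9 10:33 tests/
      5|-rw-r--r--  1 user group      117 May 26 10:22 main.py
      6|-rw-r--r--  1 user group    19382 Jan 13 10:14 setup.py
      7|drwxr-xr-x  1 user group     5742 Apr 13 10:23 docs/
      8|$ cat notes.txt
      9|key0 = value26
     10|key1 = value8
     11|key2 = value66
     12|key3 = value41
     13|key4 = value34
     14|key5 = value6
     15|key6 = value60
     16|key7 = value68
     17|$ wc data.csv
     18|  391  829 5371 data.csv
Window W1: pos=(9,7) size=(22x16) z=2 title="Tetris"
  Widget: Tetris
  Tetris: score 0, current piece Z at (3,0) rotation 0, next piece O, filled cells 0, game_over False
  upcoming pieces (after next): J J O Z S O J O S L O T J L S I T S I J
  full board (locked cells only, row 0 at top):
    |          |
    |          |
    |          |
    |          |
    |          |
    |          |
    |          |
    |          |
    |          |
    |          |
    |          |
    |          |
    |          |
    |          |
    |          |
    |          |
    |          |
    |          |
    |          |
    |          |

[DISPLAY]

                                                
                                                
                                                
                                                
                                                
                                                
━━━━━━━━━━━━━━━━━━━━━━━━━━━━━━━┓                
ermina┏━━━━━━━━━━━━━━━━━━━━┓   ┃                
──────┃ Tetris             ┃───┨                
ls -la┠────────────────────┨   ┃                
w-r--r┃          │Next:    ┃459┃                
wxr-xr┃          │▓▓       ┃287┃                
wxr-xr┃          │▓▓       ┃672┃                
w-r--r┃          │         ┃117┃                
w-r--r┃          │         ┃382┃                
wxr-xr┃          │         ┃742┃                
cat no┃          │Score:   ┃   ┃                
y0 = v┃          │0        ┃   ┃                
y1 = v┃          │         ┃   ┃                
y2 = v┃          │         ┃   ┃                
y3 = v┃          │         ┃   ┃                
━━━━━━┃          │         ┃━━━┛                


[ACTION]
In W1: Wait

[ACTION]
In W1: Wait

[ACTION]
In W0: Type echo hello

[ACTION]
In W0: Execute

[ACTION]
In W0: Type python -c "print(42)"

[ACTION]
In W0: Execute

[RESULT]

                                                
                                                
                                                
                                                
                                                
                                                
━━━━━━━━━━━━━━━━━━━━━━━━━━━━━━━┓                
ermina┏━━━━━━━━━━━━━━━━━━━━┓   ┃                
──────┃ Tetris             ┃───┨                
y3 = v┠────────────────────┨   ┃                
y4 = v┃          │Next:    ┃   ┃                
y5 = v┃          │▓▓       ┃   ┃                
y6 = v┃          │▓▓       ┃   ┃                
y7 = v┃          │         ┃   ┃                
wc dat┃          │         ┃   ┃                
391  8┃          │         ┃   ┃                
echo h┃          │Score:   ┃   ┃                
llo   ┃          │0        ┃   ┃                
python┃          │         ┃   ┃                
      ┃          │         ┃   ┃                
█     ┃          │         ┃   ┃                
━━━━━━┃          │         ┃━━━┛                


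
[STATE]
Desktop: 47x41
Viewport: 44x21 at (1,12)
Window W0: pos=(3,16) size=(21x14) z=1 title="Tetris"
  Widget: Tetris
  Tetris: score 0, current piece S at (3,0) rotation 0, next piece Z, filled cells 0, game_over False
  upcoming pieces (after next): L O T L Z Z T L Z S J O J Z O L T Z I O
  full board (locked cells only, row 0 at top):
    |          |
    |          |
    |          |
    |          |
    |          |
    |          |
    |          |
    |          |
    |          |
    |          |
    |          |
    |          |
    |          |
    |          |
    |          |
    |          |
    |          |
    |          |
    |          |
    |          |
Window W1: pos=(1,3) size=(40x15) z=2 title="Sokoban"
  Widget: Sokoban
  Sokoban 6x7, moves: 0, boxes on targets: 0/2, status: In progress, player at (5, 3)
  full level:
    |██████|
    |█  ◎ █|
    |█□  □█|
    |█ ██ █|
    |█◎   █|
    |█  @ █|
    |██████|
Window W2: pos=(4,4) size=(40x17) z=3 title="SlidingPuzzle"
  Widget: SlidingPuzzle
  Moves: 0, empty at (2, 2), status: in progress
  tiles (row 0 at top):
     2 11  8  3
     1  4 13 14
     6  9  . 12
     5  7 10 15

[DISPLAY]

┃██┃│  6 │  9 │    │ 12 │                 ┃ 
┃Mo┃├────┼────┼────┼────┤                 ┃ 
┃  ┃│  5 │  7 │ 10 │ 15 │                 ┃ 
┃  ┃└────┴────┴────┴────┘                 ┃ 
┃  ┃Moves: 0                              ┃ 
┗━━┃                                      ┃ 
  ┠┃                                      ┃ 
  ┃┃                                      ┃ 
  ┃┗━━━━━━━━━━━━━━━━━━━━━━━━━━━━━━━━━━━━━━┛ 
  ┃          │ ▓▓     ┃                     
  ┃          │        ┃                     
  ┃          │        ┃                     
  ┃          │        ┃                     
  ┃          │Score:  ┃                     
  ┃          │0       ┃                     
  ┃          │        ┃                     
  ┃          │        ┃                     
  ┗━━━━━━━━━━━━━━━━━━━┛                     
                                            
                                            
                                            


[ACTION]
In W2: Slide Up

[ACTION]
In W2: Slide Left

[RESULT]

┃██┃│  6 │  9 │ 10 │ 12 │                 ┃ 
┃Mo┃├────┼────┼────┼────┤                 ┃ 
┃  ┃│  5 │  7 │ 15 │    │                 ┃ 
┃  ┃└────┴────┴────┴────┘                 ┃ 
┃  ┃Moves: 2                              ┃ 
┗━━┃                                      ┃ 
  ┠┃                                      ┃ 
  ┃┃                                      ┃ 
  ┃┗━━━━━━━━━━━━━━━━━━━━━━━━━━━━━━━━━━━━━━┛ 
  ┃          │ ▓▓     ┃                     
  ┃          │        ┃                     
  ┃          │        ┃                     
  ┃          │        ┃                     
  ┃          │Score:  ┃                     
  ┃          │0       ┃                     
  ┃          │        ┃                     
  ┃          │        ┃                     
  ┗━━━━━━━━━━━━━━━━━━━┛                     
                                            
                                            
                                            


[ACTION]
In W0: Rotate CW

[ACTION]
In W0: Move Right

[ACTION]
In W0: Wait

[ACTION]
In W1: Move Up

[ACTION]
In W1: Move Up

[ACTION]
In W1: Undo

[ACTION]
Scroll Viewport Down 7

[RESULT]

  ┃┃                                      ┃ 
  ┃┗━━━━━━━━━━━━━━━━━━━━━━━━━━━━━━━━━━━━━━┛ 
  ┃          │ ▓▓     ┃                     
  ┃          │        ┃                     
  ┃          │        ┃                     
  ┃          │        ┃                     
  ┃          │Score:  ┃                     
  ┃          │0       ┃                     
  ┃          │        ┃                     
  ┃          │        ┃                     
  ┗━━━━━━━━━━━━━━━━━━━┛                     
                                            
                                            
                                            
                                            
                                            
                                            
                                            
                                            
                                            
                                            


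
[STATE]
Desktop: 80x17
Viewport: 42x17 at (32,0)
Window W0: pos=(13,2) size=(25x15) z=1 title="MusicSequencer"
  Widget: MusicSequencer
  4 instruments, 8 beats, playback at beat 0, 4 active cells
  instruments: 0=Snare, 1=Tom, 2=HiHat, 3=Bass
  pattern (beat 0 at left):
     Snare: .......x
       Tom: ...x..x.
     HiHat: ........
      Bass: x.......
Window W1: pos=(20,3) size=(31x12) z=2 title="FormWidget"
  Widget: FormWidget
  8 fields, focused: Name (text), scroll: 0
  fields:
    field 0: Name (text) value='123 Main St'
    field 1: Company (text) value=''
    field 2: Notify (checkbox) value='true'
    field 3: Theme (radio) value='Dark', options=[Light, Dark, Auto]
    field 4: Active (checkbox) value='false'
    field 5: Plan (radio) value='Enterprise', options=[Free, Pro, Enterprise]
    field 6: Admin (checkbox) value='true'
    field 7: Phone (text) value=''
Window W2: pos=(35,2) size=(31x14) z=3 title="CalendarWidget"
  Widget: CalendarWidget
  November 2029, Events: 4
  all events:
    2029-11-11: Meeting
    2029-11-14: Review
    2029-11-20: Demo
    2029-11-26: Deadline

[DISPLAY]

                                          
                                          
━━━┏━━━━━━━━━━━━━━━━━━━━━━━━━━━━━┓        
━━━┃ CalendarWidget              ┃        
   ┠─────────────────────────────┨        
───┃        November 2029        ┃        
   ┃Mo Tu We Th Fr Sa Su         ┃        
   ┃          1  2  3  4         ┃        
   ┃ 5  6  7  8  9 10 11*        ┃        
   ┃12 13 14* 15 16 17 18        ┃        
   ┃19 20* 21 22 23 24 25        ┃        
   ┃26* 27 28 29 30              ┃        
   ┃                             ┃        
   ┃                             ┃        
━━━┃                             ┃        
   ┗━━━━━━━━━━━━━━━━━━━━━━━━━━━━━┛        
━━━━━┛                                    


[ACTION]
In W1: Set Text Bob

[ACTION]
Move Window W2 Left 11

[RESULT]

                                          
                                          
━━━━━━━━━━━━━━━━━━━━━━┓                   
arWidget              ┃                   
──────────────────────┨                   
 November 2029        ┃                   
e Th Fr Sa Su         ┃                   
   1  2  3  4         ┃                   
7  8  9 10 11*        ┃                   
4* 15 16 17 18        ┃                   
21 22 23 24 25        ┃                   
28 29 30              ┃                   
                      ┃                   
                      ┃                   
                      ┃                   
━━━━━━━━━━━━━━━━━━━━━━┛                   
━━━━━┛                                    


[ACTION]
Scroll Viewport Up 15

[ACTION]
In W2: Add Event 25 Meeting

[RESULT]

                                          
                                          
━━━━━━━━━━━━━━━━━━━━━━┓                   
arWidget              ┃                   
──────────────────────┨                   
 November 2029        ┃                   
e Th Fr Sa Su         ┃                   
   1  2  3  4         ┃                   
7  8  9 10 11*        ┃                   
4* 15 16 17 18        ┃                   
21 22 23 24 25*       ┃                   
28 29 30              ┃                   
                      ┃                   
                      ┃                   
                      ┃                   
━━━━━━━━━━━━━━━━━━━━━━┛                   
━━━━━┛                                    


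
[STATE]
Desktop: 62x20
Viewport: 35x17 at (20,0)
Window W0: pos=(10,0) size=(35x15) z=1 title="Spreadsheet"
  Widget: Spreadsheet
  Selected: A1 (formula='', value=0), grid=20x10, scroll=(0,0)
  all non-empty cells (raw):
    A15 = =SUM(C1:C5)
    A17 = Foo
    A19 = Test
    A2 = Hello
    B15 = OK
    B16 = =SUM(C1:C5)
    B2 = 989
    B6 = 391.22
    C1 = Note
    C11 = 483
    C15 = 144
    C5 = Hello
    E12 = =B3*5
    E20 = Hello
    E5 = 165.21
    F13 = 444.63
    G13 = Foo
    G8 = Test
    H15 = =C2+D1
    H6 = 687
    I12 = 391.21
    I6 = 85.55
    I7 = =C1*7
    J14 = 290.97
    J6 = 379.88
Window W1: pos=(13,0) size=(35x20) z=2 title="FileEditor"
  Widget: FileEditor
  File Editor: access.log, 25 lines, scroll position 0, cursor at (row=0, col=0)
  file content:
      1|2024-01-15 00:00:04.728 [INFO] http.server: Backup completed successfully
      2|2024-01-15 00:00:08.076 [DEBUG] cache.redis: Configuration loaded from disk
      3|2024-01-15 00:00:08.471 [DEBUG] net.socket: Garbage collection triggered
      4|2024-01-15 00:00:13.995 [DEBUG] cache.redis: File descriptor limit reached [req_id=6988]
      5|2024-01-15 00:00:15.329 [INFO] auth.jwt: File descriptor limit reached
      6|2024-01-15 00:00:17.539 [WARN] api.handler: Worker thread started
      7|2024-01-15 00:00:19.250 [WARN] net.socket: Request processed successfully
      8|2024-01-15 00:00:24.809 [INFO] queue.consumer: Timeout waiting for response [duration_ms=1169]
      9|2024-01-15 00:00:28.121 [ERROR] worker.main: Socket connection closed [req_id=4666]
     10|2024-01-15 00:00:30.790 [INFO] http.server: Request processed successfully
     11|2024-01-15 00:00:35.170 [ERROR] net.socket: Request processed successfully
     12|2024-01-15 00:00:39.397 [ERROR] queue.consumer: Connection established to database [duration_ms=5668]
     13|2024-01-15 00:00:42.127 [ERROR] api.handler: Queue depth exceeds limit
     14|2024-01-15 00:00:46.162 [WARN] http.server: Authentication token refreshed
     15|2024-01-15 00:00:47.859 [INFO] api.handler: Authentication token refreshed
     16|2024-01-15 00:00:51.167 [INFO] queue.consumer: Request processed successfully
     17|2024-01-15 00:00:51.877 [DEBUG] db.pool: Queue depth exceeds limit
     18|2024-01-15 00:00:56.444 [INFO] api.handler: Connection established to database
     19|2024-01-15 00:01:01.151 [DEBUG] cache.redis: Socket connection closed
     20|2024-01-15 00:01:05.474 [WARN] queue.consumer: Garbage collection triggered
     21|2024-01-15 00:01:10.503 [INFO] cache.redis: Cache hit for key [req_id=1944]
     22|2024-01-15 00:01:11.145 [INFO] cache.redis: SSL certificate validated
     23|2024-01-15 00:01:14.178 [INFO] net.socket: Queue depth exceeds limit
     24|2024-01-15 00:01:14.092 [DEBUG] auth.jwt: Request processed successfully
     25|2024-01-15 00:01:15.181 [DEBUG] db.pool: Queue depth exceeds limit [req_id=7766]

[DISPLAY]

━━━━━━━━━━━━━━━━━━━━━━━━━━━┓       
ditor                      ┃       
───────────────────────────┨       
1-15 00:00:04.728 [INFO] h▲┃       
1-15 00:00:08.076 [DEBUG] █┃       
1-15 00:00:08.471 [DEBUG] ░┃       
1-15 00:00:13.995 [DEBUG] ░┃       
1-15 00:00:15.329 [INFO] a░┃       
1-15 00:00:17.539 [WARN] a░┃       
1-15 00:00:19.250 [WARN] n░┃       
1-15 00:00:24.809 [INFO] q░┃       
1-15 00:00:28.121 [ERROR] ░┃       
1-15 00:00:30.790 [INFO] h░┃       
1-15 00:00:35.170 [ERROR] ░┃       
1-15 00:00:39.397 [ERROR] ░┃       
1-15 00:00:42.127 [ERROR] ░┃       
1-15 00:00:46.162 [WARN] h░┃       


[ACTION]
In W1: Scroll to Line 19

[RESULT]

━━━━━━━━━━━━━━━━━━━━━━━━━━━┓       
ditor                      ┃       
───────────────────────────┨       
1-15 00:00:30.790 [INFO] h▲┃       
1-15 00:00:35.170 [ERROR] ░┃       
1-15 00:00:39.397 [ERROR] ░┃       
1-15 00:00:42.127 [ERROR] ░┃       
1-15 00:00:46.162 [WARN] h░┃       
1-15 00:00:47.859 [INFO] a░┃       
1-15 00:00:51.167 [INFO] q░┃       
1-15 00:00:51.877 [DEBUG] ░┃       
1-15 00:00:56.444 [INFO] a░┃       
1-15 00:01:01.151 [DEBUG] ░┃       
1-15 00:01:05.474 [WARN] q░┃       
1-15 00:01:10.503 [INFO] c░┃       
1-15 00:01:11.145 [INFO] c░┃       
1-15 00:01:14.178 [INFO] n░┃       


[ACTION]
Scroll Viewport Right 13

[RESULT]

━━━━━━━━━━━━━━━━━━━━┓              
                    ┃              
────────────────────┨              
:00:30.790 [INFO] h▲┃              
:00:35.170 [ERROR] ░┃              
:00:39.397 [ERROR] ░┃              
:00:42.127 [ERROR] ░┃              
:00:46.162 [WARN] h░┃              
:00:47.859 [INFO] a░┃              
:00:51.167 [INFO] q░┃              
:00:51.877 [DEBUG] ░┃              
:00:56.444 [INFO] a░┃              
:01:01.151 [DEBUG] ░┃              
:01:05.474 [WARN] q░┃              
:01:10.503 [INFO] c░┃              
:01:11.145 [INFO] c░┃              
:01:14.178 [INFO] n░┃              
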